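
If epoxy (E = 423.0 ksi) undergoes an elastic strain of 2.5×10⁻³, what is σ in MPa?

7.29 MPa

E = 423.0 ksi = 2.916 GPa.
σ = E·ε = 2916 MPa × 2.5×10⁻³ = 7.29 MPa.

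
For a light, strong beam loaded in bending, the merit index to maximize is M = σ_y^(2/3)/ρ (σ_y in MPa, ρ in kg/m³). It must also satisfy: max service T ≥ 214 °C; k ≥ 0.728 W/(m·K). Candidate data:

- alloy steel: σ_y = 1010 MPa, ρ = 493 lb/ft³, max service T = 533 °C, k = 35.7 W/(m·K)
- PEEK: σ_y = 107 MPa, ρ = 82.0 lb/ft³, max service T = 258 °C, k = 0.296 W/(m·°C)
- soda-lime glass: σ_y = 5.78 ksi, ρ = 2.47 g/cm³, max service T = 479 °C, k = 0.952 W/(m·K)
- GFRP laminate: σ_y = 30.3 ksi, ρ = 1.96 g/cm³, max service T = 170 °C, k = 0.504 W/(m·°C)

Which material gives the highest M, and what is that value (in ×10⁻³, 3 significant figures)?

alloy steel, M = 12.7×10⁻³

Screen on constraints: max service T ≥ 214 °C; k ≥ 0.728 W/(m·K). Survivors: alloy steel, soda-lime glass.
In SI units:
  alloy steel: σ_y = 1010 MPa, ρ = 7897 kg/m³
  soda-lime glass: σ_y = 39.85 MPa, ρ = 2470 kg/m³
  alloy steel: M = 12.7×10⁻³
  soda-lime glass: M = 4.72×10⁻³
The maximum is for alloy steel.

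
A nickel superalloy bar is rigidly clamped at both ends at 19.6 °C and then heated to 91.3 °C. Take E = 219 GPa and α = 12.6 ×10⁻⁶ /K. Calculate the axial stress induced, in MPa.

198 MPa

ΔT = 71.70 K. Constrained thermal stress σ = E·α·ΔT = 219.0×10³ MPa × 12.6×10⁻⁶ × 71.70 = 198 MPa (compressive).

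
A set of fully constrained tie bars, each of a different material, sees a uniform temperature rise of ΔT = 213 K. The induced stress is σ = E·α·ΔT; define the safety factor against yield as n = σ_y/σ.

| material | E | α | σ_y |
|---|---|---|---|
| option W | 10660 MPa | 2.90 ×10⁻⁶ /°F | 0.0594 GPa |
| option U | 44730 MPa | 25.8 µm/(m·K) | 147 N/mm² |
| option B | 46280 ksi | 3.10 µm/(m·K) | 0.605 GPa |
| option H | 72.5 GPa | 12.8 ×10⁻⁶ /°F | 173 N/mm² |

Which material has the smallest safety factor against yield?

With everything in SI (GPa, ×10⁻⁶/K, MPa):
  option W: E = 10.66, α = 5.22, σ_y = 59.40 → σ = 11.9 MPa, n = 5.01
  option U: E = 44.73, α = 25.8, σ_y = 147.0 → σ = 246 MPa, n = 0.598
  option B: E = 319.1, α = 3.10, σ_y = 605.0 → σ = 211 MPa, n = 2.87
  option H: E = 72.50, α = 23.0, σ_y = 173.0 → σ = 356 MPa, n = 0.486
Smallest n: option H with n = 0.486.

option H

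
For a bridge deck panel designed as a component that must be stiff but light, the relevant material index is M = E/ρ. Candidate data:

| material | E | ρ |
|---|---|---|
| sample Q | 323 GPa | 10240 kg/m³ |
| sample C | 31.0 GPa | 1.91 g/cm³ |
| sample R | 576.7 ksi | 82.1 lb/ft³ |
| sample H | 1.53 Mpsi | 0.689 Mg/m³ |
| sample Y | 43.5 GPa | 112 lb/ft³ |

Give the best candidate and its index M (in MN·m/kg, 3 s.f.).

sample Q, M = 31.5 MN·m/kg

Normalizing units and computing the index:
  sample Q: E = 323.0 GPa, ρ = 10240 kg/m³
  sample C: E = 31.00 GPa, ρ = 1910 kg/m³
  sample R: E = 3.976 GPa, ρ = 1315 kg/m³
  sample H: E = 10.55 GPa, ρ = 689.0 kg/m³
  sample Y: E = 43.50 GPa, ρ = 1794 kg/m³
  sample Q: M = 31.5 MN·m/kg
  sample Y: M = 24.2 MN·m/kg
  sample C: M = 16.2 MN·m/kg
  sample H: M = 15.3 MN·m/kg
  sample R: M = 3.02 MN·m/kg
Sample Q has the largest M.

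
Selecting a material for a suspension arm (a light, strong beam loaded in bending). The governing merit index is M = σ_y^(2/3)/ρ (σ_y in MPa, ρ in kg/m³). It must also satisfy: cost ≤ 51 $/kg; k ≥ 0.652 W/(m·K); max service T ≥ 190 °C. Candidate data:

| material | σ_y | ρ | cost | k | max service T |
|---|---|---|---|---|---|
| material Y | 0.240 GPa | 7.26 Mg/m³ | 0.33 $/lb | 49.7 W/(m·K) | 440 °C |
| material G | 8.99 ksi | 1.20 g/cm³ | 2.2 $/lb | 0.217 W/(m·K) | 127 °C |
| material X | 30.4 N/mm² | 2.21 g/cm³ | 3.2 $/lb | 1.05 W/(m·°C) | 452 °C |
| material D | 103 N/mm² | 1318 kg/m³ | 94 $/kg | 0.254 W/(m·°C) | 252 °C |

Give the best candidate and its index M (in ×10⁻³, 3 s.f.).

material Y, M = 5.32×10⁻³

Screen on constraints: cost ≤ 51 $/kg; k ≥ 0.652 W/(m·K); max service T ≥ 190 °C. Survivors: material Y, material X.
Putting every candidate on a common basis:
  material Y: σ_y = 240.0 MPa, ρ = 7260 kg/m³
  material X: σ_y = 30.40 MPa, ρ = 2210 kg/m³
  material Y: M = 5.32×10⁻³
  material X: M = 4.41×10⁻³
Material Y ranks first.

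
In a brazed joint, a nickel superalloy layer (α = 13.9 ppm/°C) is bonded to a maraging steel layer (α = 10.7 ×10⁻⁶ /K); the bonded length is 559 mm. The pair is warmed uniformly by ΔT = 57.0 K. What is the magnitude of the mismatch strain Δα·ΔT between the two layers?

1.82×10⁻⁴

Δα = |13.9 − 10.7|×10⁻⁶/K = 3.20×10⁻⁶/K.
Mismatch strain = Δα·ΔT = 3.20×10⁻⁶ × 57.0 = 1.82×10⁻⁴.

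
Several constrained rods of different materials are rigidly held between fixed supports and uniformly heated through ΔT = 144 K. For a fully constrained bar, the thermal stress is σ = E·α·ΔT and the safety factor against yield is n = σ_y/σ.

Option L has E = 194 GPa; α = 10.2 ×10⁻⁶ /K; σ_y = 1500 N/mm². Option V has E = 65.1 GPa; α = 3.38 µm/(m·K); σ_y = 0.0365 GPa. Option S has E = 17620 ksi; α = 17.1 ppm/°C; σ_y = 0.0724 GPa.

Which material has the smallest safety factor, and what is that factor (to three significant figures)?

Per material, after unit conversion:
  option L: E = 194.0, α = 10.2, σ_y = 1500 → σ = 285 MPa, n = 5.26
  option V: E = 65.10, α = 3.38, σ_y = 36.50 → σ = 31.7 MPa, n = 1.15
  option S: E = 121.5, α = 17.1, σ_y = 72.40 → σ = 299 MPa, n = 0.242
Option S has the lowest safety factor, n = 0.242.

option S, n = 0.242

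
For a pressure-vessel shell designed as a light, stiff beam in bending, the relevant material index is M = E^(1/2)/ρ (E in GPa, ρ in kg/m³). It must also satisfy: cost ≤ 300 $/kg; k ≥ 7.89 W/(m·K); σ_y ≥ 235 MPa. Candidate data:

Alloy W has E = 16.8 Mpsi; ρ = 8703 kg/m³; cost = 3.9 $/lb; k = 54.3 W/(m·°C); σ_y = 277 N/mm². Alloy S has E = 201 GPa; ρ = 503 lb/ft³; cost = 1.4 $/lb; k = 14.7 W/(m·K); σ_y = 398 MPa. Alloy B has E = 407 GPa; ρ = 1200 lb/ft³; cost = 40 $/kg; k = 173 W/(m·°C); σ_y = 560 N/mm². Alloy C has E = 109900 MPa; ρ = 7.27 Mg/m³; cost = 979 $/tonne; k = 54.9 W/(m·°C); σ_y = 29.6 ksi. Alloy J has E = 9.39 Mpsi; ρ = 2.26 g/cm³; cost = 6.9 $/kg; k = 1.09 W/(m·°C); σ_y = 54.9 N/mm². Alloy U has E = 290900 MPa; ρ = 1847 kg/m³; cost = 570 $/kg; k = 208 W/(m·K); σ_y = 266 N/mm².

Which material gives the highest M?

Screen on constraints: cost ≤ 300 $/kg; k ≥ 7.89 W/(m·K); σ_y ≥ 235 MPa. Survivors: alloy W, alloy S, alloy B.
Putting every candidate on a common basis:
  alloy W: E = 115.8 GPa, ρ = 8703 kg/m³
  alloy S: E = 201.0 GPa, ρ = 8057 kg/m³
  alloy B: E = 407.0 GPa, ρ = 19220 kg/m³
  alloy S: M = 1.76×10⁻³
  alloy W: M = 1.24×10⁻³
  alloy B: M = 1.05×10⁻³
Alloy S ranks first.

alloy S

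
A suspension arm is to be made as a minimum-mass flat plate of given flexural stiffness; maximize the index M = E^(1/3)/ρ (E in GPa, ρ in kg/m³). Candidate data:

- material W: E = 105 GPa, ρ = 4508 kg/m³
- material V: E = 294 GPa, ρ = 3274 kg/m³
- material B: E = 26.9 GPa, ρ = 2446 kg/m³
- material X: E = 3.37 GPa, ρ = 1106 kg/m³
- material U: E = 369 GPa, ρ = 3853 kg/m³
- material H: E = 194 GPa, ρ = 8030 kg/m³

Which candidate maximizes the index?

material V

Per-candidate index values:
  material V: M = 2.03×10⁻³
  material U: M = 1.86×10⁻³
  material X: M = 1.36×10⁻³
  material B: M = 1.22×10⁻³
  material W: M = 1.05×10⁻³
  material H: M = 0.721×10⁻³
Highest index: material V.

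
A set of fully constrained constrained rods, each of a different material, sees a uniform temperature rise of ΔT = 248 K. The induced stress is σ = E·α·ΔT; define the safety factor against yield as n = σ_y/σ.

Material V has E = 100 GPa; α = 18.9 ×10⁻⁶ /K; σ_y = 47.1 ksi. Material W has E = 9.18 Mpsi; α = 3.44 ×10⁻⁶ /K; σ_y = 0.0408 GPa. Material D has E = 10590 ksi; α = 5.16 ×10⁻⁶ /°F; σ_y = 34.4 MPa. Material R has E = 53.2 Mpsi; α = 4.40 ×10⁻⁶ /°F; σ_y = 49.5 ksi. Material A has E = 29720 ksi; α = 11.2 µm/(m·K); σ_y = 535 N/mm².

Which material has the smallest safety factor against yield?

Per material, after unit conversion:
  material V: E = 100.0, α = 18.9, σ_y = 324.7 → σ = 469 MPa, n = 0.693
  material W: E = 63.29, α = 3.44, σ_y = 40.80 → σ = 54.0 MPa, n = 0.756
  material D: E = 73.02, α = 9.29, σ_y = 34.40 → σ = 168 MPa, n = 0.205
  material R: E = 366.8, α = 7.92, σ_y = 341.3 → σ = 720 MPa, n = 0.474
  material A: E = 204.9, α = 11.2, σ_y = 535.0 → σ = 569 MPa, n = 0.940
The minimum is material D at n = 0.205.

material D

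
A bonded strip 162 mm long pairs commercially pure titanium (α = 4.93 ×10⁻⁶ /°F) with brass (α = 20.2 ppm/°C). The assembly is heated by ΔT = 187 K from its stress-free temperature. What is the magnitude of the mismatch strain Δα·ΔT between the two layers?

2.12×10⁻³

commercially pure titanium: α = 4.93×10⁻⁶/°F × 9/5 = 8.87×10⁻⁶/K.
Δα = |8.87 − 20.2|×10⁻⁶/K = 11.3×10⁻⁶/K.
Mismatch strain = Δα·ΔT = 11.3×10⁻⁶ × 187.0 = 2.12×10⁻³.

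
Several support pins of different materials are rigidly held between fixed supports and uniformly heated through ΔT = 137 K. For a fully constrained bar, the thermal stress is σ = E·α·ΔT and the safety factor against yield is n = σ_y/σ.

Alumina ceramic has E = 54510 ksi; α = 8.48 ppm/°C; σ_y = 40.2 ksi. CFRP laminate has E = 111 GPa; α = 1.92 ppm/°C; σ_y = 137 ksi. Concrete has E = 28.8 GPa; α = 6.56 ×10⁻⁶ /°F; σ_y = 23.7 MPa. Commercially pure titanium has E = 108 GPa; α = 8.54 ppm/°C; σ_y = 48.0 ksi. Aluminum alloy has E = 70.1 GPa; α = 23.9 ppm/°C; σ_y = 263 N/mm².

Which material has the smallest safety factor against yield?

concrete

With everything in SI (GPa, ×10⁻⁶/K, MPa):
  alumina ceramic: E = 375.8, α = 8.48, σ_y = 277.2 → σ = 437 MPa, n = 0.635
  CFRP laminate: E = 111.0, α = 1.92, σ_y = 944.6 → σ = 29.2 MPa, n = 32.4
  concrete: E = 28.80, α = 11.8, σ_y = 23.70 → σ = 46.6 MPa, n = 0.509
  commercially pure titanium: E = 108.0, α = 8.54, σ_y = 330.9 → σ = 126 MPa, n = 2.62
  aluminum alloy: E = 70.10, α = 23.9, σ_y = 263.0 → σ = 230 MPa, n = 1.15
Concrete has the lowest safety factor, n = 0.509.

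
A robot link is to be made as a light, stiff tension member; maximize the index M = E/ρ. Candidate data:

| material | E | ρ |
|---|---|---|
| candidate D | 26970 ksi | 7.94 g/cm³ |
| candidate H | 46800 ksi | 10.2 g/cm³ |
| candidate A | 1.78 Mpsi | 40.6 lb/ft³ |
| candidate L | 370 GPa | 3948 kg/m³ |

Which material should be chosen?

candidate L

After converting to SI:
  candidate D: E = 186.0 GPa, ρ = 7940 kg/m³
  candidate H: E = 322.7 GPa, ρ = 10200 kg/m³
  candidate A: E = 12.27 GPa, ρ = 650.3 kg/m³
  candidate L: E = 370.0 GPa, ρ = 3948 kg/m³
  candidate L: M = 93.7 MN·m/kg
  candidate H: M = 31.6 MN·m/kg
  candidate D: M = 23.4 MN·m/kg
  candidate A: M = 18.9 MN·m/kg
Highest index: candidate L.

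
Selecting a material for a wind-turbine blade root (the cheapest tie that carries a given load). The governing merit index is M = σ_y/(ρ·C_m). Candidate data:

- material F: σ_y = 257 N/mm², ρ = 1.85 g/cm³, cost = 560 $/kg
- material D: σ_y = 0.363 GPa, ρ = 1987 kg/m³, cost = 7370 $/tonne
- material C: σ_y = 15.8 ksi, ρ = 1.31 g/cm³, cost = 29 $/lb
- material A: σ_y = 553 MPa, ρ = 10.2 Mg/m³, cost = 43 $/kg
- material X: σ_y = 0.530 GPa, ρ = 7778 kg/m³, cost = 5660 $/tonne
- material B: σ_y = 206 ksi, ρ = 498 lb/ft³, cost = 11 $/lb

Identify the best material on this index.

material D

Convert each candidate to consistent units, then evaluate M:
  material F: σ_y = 257.0 MPa, ρ = 1850 kg/m³, cost = 560.0 $/kg
  material D: σ_y = 363.0 MPa, ρ = 1987 kg/m³, cost = 7.370 $/kg
  material C: σ_y = 108.9 MPa, ρ = 1310 kg/m³, cost = 63.93 $/kg
  material A: σ_y = 553.0 MPa, ρ = 10200 kg/m³, cost = 43.00 $/kg
  material X: σ_y = 530.0 MPa, ρ = 7778 kg/m³, cost = 5.660 $/kg
  material B: σ_y = 1420 MPa, ρ = 7977 kg/m³, cost = 24.25 $/kg
  material D: M = 24.8 kN·m per $
  material X: M = 12.0 kN·m per $
  material B: M = 7.34 kN·m per $
  material C: M = 1.30 kN·m per $
  material A: M = 1.26 kN·m per $
  material F: M = 0.248 kN·m per $
Material D has the largest M.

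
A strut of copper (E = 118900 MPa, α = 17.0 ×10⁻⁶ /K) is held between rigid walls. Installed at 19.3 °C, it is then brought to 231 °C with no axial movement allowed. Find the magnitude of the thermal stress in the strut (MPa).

E = 118900 MPa = 118.9 GPa.
ΔT = 211.7 K. Constrained thermal stress σ = E·α·ΔT = 118.9×10³ MPa × 17.0×10⁻⁶ × 211.7 = 428 MPa (compressive).

428 MPa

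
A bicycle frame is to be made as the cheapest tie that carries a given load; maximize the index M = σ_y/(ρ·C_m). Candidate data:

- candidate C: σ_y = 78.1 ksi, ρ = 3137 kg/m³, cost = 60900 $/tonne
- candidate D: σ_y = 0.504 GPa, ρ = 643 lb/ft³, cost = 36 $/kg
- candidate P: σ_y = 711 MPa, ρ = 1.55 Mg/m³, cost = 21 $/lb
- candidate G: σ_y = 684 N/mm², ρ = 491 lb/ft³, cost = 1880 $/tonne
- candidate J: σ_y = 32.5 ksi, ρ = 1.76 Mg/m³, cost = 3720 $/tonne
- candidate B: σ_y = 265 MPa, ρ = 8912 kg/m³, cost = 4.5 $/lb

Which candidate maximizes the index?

In SI units:
  candidate C: σ_y = 538.5 MPa, ρ = 3137 kg/m³, cost = 60.90 $/kg
  candidate D: σ_y = 504.0 MPa, ρ = 10300 kg/m³, cost = 36.00 $/kg
  candidate P: σ_y = 711.0 MPa, ρ = 1550 kg/m³, cost = 46.30 $/kg
  candidate G: σ_y = 684.0 MPa, ρ = 7865 kg/m³, cost = 1.880 $/kg
  candidate J: σ_y = 224.1 MPa, ρ = 1760 kg/m³, cost = 3.720 $/kg
  candidate B: σ_y = 265.0 MPa, ρ = 8912 kg/m³, cost = 9.921 $/kg
  candidate G: M = 46.3 kN·m per $
  candidate J: M = 34.2 kN·m per $
  candidate P: M = 9.91 kN·m per $
  candidate B: M = 3.00 kN·m per $
  candidate C: M = 2.82 kN·m per $
  candidate D: M = 1.36 kN·m per $
Highest index: candidate G.

candidate G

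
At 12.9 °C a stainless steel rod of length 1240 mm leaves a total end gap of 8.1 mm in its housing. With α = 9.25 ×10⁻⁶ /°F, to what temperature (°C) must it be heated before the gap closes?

α = 9.25×10⁻⁶/°F × 9/5 = 16.6×10⁻⁶/K.
α·L₀·ΔT = 8.1 mm ⇒ ΔT = 8.1 / (16.6×10⁻⁶ × 1240.0) = 392.3 K.
T = 12.9 + 392.3 = 405.2 °C.

405 °C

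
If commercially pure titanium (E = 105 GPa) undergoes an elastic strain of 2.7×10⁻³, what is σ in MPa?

σ = E·ε = 105000 MPa × 2.7×10⁻³ = 284 MPa.

284 MPa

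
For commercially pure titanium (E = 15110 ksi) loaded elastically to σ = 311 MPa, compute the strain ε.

2.99×10⁻³

E = 15110 ksi = 104.2 GPa = 104200 MPa.
ε = σ/E = 311 / 104200 = 2.99×10⁻³.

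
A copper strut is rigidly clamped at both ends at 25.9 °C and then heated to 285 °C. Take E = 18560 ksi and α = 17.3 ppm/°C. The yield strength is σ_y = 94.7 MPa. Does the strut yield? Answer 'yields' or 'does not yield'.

yields

E = 18560 ksi = 128.0 GPa.
ΔT = 259.1 K. Constrained thermal stress σ = E·α·ΔT = 128.0×10³ MPa × 17.3×10⁻⁶ × 259.1 = 574 MPa (compressive).
Compare to σ_y = 94.7 MPa: σ ≥ σ_y, so it yields.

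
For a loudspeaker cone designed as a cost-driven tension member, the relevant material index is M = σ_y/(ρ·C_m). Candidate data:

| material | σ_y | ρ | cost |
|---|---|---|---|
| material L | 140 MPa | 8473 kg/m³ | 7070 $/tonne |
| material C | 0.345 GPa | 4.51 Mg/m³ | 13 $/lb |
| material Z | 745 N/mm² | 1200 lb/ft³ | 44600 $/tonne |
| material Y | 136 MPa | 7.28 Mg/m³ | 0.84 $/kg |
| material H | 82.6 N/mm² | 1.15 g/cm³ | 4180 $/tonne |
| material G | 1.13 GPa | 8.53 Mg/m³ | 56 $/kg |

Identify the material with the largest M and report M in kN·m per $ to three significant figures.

material Y, M = 22.2 kN·m per $

Normalizing units and computing the index:
  material L: σ_y = 140.0 MPa, ρ = 8473 kg/m³, cost = 7.070 $/kg
  material C: σ_y = 345.0 MPa, ρ = 4510 kg/m³, cost = 28.66 $/kg
  material Z: σ_y = 745.0 MPa, ρ = 19220 kg/m³, cost = 44.60 $/kg
  material Y: σ_y = 136.0 MPa, ρ = 7280 kg/m³, cost = 0.8400 $/kg
  material H: σ_y = 82.60 MPa, ρ = 1150 kg/m³, cost = 4.180 $/kg
  material G: σ_y = 1130 MPa, ρ = 8530 kg/m³, cost = 56.00 $/kg
  material Y: M = 22.2 kN·m per $
  material H: M = 17.2 kN·m per $
  material C: M = 2.67 kN·m per $
  material G: M = 2.37 kN·m per $
  material L: M = 2.34 kN·m per $
  material Z: M = 0.869 kN·m per $
Material Y ranks first.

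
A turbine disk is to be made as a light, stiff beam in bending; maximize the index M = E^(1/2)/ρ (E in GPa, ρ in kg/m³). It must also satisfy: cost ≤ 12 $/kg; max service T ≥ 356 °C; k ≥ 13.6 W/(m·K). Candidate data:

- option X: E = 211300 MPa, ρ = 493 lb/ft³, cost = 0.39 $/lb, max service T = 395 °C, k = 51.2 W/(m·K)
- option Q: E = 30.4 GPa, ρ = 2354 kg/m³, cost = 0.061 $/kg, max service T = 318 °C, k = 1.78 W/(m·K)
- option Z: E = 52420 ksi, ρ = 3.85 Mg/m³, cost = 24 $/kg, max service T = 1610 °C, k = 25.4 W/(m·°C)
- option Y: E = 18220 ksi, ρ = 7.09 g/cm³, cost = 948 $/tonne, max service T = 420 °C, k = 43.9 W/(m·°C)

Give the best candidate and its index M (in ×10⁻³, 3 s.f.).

Screen on constraints: cost ≤ 12 $/kg; max service T ≥ 356 °C; k ≥ 13.6 W/(m·K). Survivors: option X, option Y.
Normalizing units and computing the index:
  option X: E = 211.3 GPa, ρ = 7897 kg/m³
  option Y: E = 125.6 GPa, ρ = 7090 kg/m³
  option X: M = 1.84×10⁻³
  option Y: M = 1.58×10⁻³
Highest index: option X.

option X, M = 1.84×10⁻³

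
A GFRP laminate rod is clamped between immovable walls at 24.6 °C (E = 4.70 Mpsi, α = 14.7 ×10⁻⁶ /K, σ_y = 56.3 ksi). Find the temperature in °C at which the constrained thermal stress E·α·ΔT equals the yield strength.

839 °C

E = 4.70 Mpsi = 32.41 GPa.
σ_y = 56.3 ksi = 388.2 MPa.
E·α·ΔT = 388.2 MPa ⇒ ΔT = 388.2 / (32.41×10³ × 14.7×10⁻⁶) = 814.9 K.
T = 24.6 + 814.9 = 839.5 °C.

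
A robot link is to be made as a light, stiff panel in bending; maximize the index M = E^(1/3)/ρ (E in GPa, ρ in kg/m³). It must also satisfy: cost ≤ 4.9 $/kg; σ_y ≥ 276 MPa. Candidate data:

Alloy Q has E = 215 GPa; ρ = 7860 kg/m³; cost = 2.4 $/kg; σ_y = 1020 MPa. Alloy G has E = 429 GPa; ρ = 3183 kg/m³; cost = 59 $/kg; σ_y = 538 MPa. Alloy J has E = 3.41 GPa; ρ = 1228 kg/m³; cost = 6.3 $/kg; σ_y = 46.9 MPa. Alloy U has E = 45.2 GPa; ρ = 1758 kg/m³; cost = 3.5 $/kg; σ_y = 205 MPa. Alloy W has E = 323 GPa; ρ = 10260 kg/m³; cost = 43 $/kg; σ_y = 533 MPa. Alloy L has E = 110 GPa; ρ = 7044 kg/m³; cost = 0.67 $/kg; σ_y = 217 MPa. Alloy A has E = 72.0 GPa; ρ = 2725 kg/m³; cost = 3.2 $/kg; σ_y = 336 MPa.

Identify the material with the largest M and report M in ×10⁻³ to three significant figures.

Screen on constraints: cost ≤ 4.9 $/kg; σ_y ≥ 276 MPa. Survivors: alloy Q, alloy A.
Computing M directly (units already consistent):
  alloy A: M = 1.53×10⁻³
  alloy Q: M = 0.762×10⁻³
Alloy A has the largest M.

alloy A, M = 1.53×10⁻³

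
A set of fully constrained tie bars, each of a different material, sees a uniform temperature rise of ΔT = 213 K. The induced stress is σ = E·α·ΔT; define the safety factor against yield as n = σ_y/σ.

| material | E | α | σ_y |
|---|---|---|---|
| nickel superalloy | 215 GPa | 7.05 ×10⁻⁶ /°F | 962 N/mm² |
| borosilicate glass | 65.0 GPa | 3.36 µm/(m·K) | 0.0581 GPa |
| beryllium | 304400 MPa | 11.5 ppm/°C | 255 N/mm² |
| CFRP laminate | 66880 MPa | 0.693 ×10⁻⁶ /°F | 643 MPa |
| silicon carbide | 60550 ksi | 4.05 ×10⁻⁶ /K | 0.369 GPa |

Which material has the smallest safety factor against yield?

beryllium

With everything in SI (GPa, ×10⁻⁶/K, MPa):
  nickel superalloy: E = 215.0, α = 12.7, σ_y = 962.0 → σ = 581 MPa, n = 1.66
  borosilicate glass: E = 65.00, α = 3.36, σ_y = 58.10 → σ = 46.5 MPa, n = 1.25
  beryllium: E = 304.4, α = 11.5, σ_y = 255.0 → σ = 746 MPa, n = 0.342
  CFRP laminate: E = 66.88, α = 1.25, σ_y = 643.0 → σ = 17.8 MPa, n = 36.2
  silicon carbide: E = 417.5, α = 4.05, σ_y = 369.0 → σ = 360 MPa, n = 1.02
The minimum is beryllium at n = 0.342.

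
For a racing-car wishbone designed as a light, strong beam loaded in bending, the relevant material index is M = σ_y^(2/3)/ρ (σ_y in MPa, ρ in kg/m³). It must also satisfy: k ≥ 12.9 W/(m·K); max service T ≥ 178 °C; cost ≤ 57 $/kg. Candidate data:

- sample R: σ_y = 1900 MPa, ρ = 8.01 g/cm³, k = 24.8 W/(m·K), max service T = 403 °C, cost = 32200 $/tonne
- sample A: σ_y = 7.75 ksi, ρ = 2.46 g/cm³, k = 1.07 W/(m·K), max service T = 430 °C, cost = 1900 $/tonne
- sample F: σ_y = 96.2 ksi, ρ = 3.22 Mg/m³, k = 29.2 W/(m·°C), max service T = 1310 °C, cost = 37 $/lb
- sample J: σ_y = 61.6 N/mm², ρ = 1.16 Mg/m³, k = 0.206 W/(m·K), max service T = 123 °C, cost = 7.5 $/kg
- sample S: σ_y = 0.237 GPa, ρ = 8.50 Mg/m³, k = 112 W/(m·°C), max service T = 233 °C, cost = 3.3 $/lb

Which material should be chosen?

Screen on constraints: k ≥ 12.9 W/(m·K); max service T ≥ 178 °C; cost ≤ 57 $/kg. Survivors: sample R, sample S.
In SI units:
  sample R: σ_y = 1900 MPa, ρ = 8010 kg/m³
  sample S: σ_y = 237.0 MPa, ρ = 8500 kg/m³
  sample R: M = 19.2×10⁻³
  sample S: M = 4.51×10⁻³
Sample R ranks first.

sample R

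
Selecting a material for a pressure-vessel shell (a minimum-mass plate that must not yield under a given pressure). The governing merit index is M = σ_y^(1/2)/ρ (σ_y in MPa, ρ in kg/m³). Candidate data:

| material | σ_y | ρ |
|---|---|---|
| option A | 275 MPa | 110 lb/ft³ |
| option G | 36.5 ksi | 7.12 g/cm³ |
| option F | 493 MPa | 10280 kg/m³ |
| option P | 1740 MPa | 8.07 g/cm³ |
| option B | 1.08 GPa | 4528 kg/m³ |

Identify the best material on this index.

option A

Convert each candidate to consistent units, then evaluate M:
  option A: σ_y = 275.0 MPa, ρ = 1762 kg/m³
  option G: σ_y = 251.7 MPa, ρ = 7120 kg/m³
  option F: σ_y = 493.0 MPa, ρ = 10280 kg/m³
  option P: σ_y = 1740 MPa, ρ = 8070 kg/m³
  option B: σ_y = 1080 MPa, ρ = 4528 kg/m³
  option A: M = 9.41×10⁻³
  option B: M = 7.26×10⁻³
  option P: M = 5.17×10⁻³
  option G: M = 2.23×10⁻³
  option F: M = 2.16×10⁻³
Option A has the largest M.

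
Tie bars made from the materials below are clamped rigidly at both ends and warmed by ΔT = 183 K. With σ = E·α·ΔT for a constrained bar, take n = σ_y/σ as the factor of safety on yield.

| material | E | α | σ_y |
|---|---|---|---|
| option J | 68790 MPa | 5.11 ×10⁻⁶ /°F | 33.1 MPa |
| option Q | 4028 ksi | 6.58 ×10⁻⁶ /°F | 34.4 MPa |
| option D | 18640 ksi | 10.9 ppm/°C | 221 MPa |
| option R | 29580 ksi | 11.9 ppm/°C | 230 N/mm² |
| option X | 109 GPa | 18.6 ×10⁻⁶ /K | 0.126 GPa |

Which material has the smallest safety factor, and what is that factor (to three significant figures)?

Converting E to GPa, α to ×10⁻⁶/K, σ_y to MPa, then σ and n for each:
  option J: E = 68.79, α = 9.20, σ_y = 33.10 → σ = 116 MPa, n = 0.286
  option Q: E = 27.77, α = 11.8, σ_y = 34.40 → σ = 60.2 MPa, n = 0.571
  option D: E = 128.5, α = 10.9, σ_y = 221.0 → σ = 256 MPa, n = 0.862
  option R: E = 203.9, α = 11.9, σ_y = 230.0 → σ = 444 MPa, n = 0.518
  option X: E = 109.0, α = 18.6, σ_y = 126.0 → σ = 371 MPa, n = 0.340
The minimum is option J at n = 0.286.

option J, n = 0.286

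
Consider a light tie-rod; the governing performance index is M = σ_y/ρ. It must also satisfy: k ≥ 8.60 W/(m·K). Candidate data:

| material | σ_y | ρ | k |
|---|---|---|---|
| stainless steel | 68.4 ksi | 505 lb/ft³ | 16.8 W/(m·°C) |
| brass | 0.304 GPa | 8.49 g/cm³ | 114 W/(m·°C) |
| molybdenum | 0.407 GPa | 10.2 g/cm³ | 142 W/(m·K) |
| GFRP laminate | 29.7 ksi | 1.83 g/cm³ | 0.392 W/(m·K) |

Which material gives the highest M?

stainless steel

Screen on constraints: k ≥ 8.60 W/(m·K). Survivors: stainless steel, brass, molybdenum.
In SI units:
  stainless steel: σ_y = 471.6 MPa, ρ = 8089 kg/m³
  brass: σ_y = 304.0 MPa, ρ = 8490 kg/m³
  molybdenum: σ_y = 407.0 MPa, ρ = 10200 kg/m³
  stainless steel: M = 58.3 kN·m/kg
  molybdenum: M = 39.9 kN·m/kg
  brass: M = 35.8 kN·m/kg
Stainless steel ranks first.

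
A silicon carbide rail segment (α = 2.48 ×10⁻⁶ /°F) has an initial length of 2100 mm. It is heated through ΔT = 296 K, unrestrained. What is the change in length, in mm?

2.77 mm

Convert α: 2.48×10⁻⁶/°F × (9/5) = 4.46×10⁻⁶/K.
ΔL = α·L₀·ΔT = 4.46×10⁻⁶ × 2100 mm × 296.0 K = 2.77 mm.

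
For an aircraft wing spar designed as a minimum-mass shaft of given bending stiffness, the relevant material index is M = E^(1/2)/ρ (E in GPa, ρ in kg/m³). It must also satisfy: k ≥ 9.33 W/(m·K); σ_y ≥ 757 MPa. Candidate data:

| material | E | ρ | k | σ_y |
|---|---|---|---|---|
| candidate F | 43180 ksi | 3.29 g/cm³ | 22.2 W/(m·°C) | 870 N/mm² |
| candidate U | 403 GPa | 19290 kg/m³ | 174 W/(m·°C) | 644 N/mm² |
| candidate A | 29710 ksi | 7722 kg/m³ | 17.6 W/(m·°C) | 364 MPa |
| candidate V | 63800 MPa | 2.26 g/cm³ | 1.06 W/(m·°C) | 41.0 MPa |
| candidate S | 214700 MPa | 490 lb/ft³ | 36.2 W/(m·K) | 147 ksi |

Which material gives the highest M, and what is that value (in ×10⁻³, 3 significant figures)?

Screen on constraints: k ≥ 9.33 W/(m·K); σ_y ≥ 757 MPa. Survivors: candidate F, candidate S.
In SI units:
  candidate F: E = 297.7 GPa, ρ = 3290 kg/m³
  candidate S: E = 214.7 GPa, ρ = 7849 kg/m³
  candidate F: M = 5.24×10⁻³
  candidate S: M = 1.87×10⁻³
The maximum is for candidate F.

candidate F, M = 5.24×10⁻³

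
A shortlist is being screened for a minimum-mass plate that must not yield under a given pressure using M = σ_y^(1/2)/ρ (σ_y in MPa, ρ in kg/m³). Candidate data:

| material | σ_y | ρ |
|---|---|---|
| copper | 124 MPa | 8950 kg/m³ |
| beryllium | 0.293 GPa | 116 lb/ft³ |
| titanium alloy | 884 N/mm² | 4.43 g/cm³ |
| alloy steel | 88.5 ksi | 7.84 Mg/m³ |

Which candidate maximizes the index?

Putting every candidate on a common basis:
  copper: σ_y = 124.0 MPa, ρ = 8950 kg/m³
  beryllium: σ_y = 293.0 MPa, ρ = 1858 kg/m³
  titanium alloy: σ_y = 884.0 MPa, ρ = 4430 kg/m³
  alloy steel: σ_y = 610.2 MPa, ρ = 7840 kg/m³
  beryllium: M = 9.21×10⁻³
  titanium alloy: M = 6.71×10⁻³
  alloy steel: M = 3.15×10⁻³
  copper: M = 1.24×10⁻³
Highest index: beryllium.

beryllium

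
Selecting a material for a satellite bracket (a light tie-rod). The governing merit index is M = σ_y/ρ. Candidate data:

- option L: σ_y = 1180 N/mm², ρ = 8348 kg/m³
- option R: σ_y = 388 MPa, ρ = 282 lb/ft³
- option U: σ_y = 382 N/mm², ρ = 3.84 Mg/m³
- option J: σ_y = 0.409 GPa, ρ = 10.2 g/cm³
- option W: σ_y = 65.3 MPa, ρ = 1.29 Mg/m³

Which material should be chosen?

Convert each candidate to consistent units, then evaluate M:
  option L: σ_y = 1180 MPa, ρ = 8348 kg/m³
  option R: σ_y = 388.0 MPa, ρ = 4517 kg/m³
  option U: σ_y = 382.0 MPa, ρ = 3840 kg/m³
  option J: σ_y = 409.0 MPa, ρ = 10200 kg/m³
  option W: σ_y = 65.30 MPa, ρ = 1290 kg/m³
  option L: M = 141 kN·m/kg
  option U: M = 99.5 kN·m/kg
  option R: M = 85.9 kN·m/kg
  option W: M = 50.6 kN·m/kg
  option J: M = 40.1 kN·m/kg
Highest index: option L.

option L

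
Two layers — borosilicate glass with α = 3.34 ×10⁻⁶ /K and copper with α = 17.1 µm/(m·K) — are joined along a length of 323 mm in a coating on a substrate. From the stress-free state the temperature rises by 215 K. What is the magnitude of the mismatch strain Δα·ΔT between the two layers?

2.96×10⁻³

Δα = |3.34 − 17.1|×10⁻⁶/K = 13.8×10⁻⁶/K.
Mismatch strain = Δα·ΔT = 13.8×10⁻⁶ × 215.0 = 2.96×10⁻³.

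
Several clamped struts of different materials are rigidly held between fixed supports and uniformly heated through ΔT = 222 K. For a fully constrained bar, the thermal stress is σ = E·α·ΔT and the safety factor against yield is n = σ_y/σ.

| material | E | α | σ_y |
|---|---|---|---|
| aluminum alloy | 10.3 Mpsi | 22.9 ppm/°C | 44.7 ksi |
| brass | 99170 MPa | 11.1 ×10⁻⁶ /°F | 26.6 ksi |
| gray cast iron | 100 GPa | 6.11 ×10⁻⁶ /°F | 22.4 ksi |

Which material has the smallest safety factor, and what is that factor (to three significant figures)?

Converting E to GPa, α to ×10⁻⁶/K, σ_y to MPa, then σ and n for each:
  aluminum alloy: E = 71.02, α = 22.9, σ_y = 308.2 → σ = 361 MPa, n = 0.854
  brass: E = 99.17, α = 20.0, σ_y = 183.4 → σ = 440 MPa, n = 0.417
  gray cast iron: E = 100.0, α = 11.0, σ_y = 154.4 → σ = 244 MPa, n = 0.633
Brass has the lowest safety factor, n = 0.417.

brass, n = 0.417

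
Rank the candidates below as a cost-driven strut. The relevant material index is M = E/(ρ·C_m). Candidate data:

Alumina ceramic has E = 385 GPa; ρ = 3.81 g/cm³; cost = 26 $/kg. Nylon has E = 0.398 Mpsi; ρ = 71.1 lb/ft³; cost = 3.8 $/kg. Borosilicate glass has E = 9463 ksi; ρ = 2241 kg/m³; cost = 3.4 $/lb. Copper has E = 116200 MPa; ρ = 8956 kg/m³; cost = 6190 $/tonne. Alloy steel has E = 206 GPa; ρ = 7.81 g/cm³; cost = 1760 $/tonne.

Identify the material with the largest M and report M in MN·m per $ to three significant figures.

After converting to SI:
  alumina ceramic: E = 385.0 GPa, ρ = 3810 kg/m³, cost = 26.00 $/kg
  nylon: E = 2.744 GPa, ρ = 1139 kg/m³, cost = 3.800 $/kg
  borosilicate glass: E = 65.25 GPa, ρ = 2241 kg/m³, cost = 7.496 $/kg
  copper: E = 116.2 GPa, ρ = 8956 kg/m³, cost = 6.190 $/kg
  alloy steel: E = 206.0 GPa, ρ = 7810 kg/m³, cost = 1.760 $/kg
  alloy steel: M = 15.0 MN·m per $
  alumina ceramic: M = 3.89 MN·m per $
  borosilicate glass: M = 3.88 MN·m per $
  copper: M = 2.10 MN·m per $
  nylon: M = 0.634 MN·m per $
Highest index: alloy steel.

alloy steel, M = 15.0 MN·m per $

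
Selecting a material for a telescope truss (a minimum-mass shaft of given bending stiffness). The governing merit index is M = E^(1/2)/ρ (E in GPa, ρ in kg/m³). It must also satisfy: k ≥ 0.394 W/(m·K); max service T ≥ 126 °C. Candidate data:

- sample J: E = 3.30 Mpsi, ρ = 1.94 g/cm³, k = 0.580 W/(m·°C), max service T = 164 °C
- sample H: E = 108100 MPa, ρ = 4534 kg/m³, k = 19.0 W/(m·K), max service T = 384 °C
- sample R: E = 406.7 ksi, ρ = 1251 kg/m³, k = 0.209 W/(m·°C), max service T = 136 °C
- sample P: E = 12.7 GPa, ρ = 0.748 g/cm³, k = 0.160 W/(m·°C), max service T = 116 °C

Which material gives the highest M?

sample J

Screen on constraints: k ≥ 0.394 W/(m·K); max service T ≥ 126 °C. Survivors: sample J, sample H.
Convert each candidate to consistent units, then evaluate M:
  sample J: E = 22.75 GPa, ρ = 1940 kg/m³
  sample H: E = 108.1 GPa, ρ = 4534 kg/m³
  sample J: M = 2.46×10⁻³
  sample H: M = 2.29×10⁻³
Highest index: sample J.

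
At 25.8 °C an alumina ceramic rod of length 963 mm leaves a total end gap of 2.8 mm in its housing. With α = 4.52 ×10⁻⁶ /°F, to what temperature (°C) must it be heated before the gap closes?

α = 4.52×10⁻⁶/°F × 9/5 = 8.14×10⁻⁶/K.
α·L₀·ΔT = 2.8 mm ⇒ ΔT = 2.8 / (8.14×10⁻⁶ × 963.0) = 357.4 K.
T = 25.8 + 357.4 = 383.2 °C.

383 °C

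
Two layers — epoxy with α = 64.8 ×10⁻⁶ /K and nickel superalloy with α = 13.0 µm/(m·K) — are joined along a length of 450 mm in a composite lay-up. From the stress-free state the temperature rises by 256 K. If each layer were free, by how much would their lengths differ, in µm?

5970 µm

Δα = |64.8 − 13.0|×10⁻⁶/K = 51.8×10⁻⁶/K.
ΔL_mismatch = Δα·L·ΔT = 51.8×10⁻⁶ × 450.0 mm × 256.0 K = 5970 µm.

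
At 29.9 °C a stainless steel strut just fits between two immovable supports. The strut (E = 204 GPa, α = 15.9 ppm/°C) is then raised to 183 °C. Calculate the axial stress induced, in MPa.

497 MPa

ΔT = 153.1 K. Constrained thermal stress σ = E·α·ΔT = 204.0×10³ MPa × 15.9×10⁻⁶ × 153.1 = 497 MPa (compressive).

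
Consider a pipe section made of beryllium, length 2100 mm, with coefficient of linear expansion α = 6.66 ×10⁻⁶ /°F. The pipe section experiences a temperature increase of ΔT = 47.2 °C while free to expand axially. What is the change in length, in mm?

Convert α: 6.66×10⁻⁶/°F × (9/5) = 12.0×10⁻⁶/K.
ΔL = α·L₀·ΔT = 12.0×10⁻⁶ × 2100 mm × 47.20 K = 1.19 mm.

1.19 mm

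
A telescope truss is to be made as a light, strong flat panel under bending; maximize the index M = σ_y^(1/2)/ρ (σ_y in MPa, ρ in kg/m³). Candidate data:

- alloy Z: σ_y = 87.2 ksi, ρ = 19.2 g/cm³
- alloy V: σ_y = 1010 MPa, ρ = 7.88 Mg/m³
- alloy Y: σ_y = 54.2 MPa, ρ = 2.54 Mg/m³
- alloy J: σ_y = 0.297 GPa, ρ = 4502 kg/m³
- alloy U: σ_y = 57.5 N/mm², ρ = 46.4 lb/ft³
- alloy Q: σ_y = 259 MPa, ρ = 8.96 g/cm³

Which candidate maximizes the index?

After converting to SI:
  alloy Z: σ_y = 601.2 MPa, ρ = 19200 kg/m³
  alloy V: σ_y = 1010 MPa, ρ = 7880 kg/m³
  alloy Y: σ_y = 54.20 MPa, ρ = 2540 kg/m³
  alloy J: σ_y = 297.0 MPa, ρ = 4502 kg/m³
  alloy U: σ_y = 57.50 MPa, ρ = 743.3 kg/m³
  alloy Q: σ_y = 259.0 MPa, ρ = 8960 kg/m³
  alloy U: M = 10.2×10⁻³
  alloy V: M = 4.03×10⁻³
  alloy J: M = 3.83×10⁻³
  alloy Y: M = 2.90×10⁻³
  alloy Q: M = 1.80×10⁻³
  alloy Z: M = 1.28×10⁻³
Highest index: alloy U.

alloy U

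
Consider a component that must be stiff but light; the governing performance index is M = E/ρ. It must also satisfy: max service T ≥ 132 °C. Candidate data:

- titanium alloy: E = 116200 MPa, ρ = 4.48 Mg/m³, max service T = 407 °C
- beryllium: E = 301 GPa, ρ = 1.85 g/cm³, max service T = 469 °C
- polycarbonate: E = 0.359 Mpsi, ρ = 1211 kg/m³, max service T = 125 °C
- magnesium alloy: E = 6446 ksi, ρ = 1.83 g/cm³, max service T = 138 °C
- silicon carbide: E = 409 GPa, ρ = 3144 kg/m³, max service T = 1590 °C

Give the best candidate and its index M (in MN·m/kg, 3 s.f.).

Screen on constraints: max service T ≥ 132 °C. Survivors: titanium alloy, beryllium, magnesium alloy, silicon carbide.
Normalizing units and computing the index:
  titanium alloy: E = 116.2 GPa, ρ = 4480 kg/m³
  beryllium: E = 301.0 GPa, ρ = 1850 kg/m³
  magnesium alloy: E = 44.44 GPa, ρ = 1830 kg/m³
  silicon carbide: E = 409.0 GPa, ρ = 3144 kg/m³
  beryllium: M = 163 MN·m/kg
  silicon carbide: M = 130 MN·m/kg
  titanium alloy: M = 25.9 MN·m/kg
  magnesium alloy: M = 24.3 MN·m/kg
Highest index: beryllium.

beryllium, M = 163 MN·m/kg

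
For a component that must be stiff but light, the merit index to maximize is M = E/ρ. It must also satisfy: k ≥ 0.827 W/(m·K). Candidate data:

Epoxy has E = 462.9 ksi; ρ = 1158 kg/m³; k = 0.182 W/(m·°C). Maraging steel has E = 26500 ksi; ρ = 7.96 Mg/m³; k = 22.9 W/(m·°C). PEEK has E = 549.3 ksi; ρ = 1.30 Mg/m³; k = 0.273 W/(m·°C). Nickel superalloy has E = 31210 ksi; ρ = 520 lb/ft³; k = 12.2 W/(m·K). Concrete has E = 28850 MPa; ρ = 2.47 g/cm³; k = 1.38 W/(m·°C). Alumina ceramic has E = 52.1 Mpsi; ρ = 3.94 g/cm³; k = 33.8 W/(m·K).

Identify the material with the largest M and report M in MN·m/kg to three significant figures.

alumina ceramic, M = 91.2 MN·m/kg

Screen on constraints: k ≥ 0.827 W/(m·K). Survivors: maraging steel, nickel superalloy, concrete, alumina ceramic.
In SI units:
  maraging steel: E = 182.7 GPa, ρ = 7960 kg/m³
  nickel superalloy: E = 215.2 GPa, ρ = 8330 kg/m³
  concrete: E = 28.85 GPa, ρ = 2470 kg/m³
  alumina ceramic: E = 359.2 GPa, ρ = 3940 kg/m³
  alumina ceramic: M = 91.2 MN·m/kg
  nickel superalloy: M = 25.8 MN·m/kg
  maraging steel: M = 23.0 MN·m/kg
  concrete: M = 11.7 MN·m/kg
The maximum is for alumina ceramic.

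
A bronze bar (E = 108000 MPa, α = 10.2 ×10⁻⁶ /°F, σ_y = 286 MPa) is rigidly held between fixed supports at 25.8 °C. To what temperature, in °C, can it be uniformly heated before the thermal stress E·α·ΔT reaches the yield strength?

170 °C

E = 108000 MPa = 108.0 GPa.
α = 10.2×10⁻⁶/°F × 9/5 = 18.4×10⁻⁶/K.
E·α·ΔT = 286.0 MPa ⇒ ΔT = 286.0 / (108.0×10³ × 18.4×10⁻⁶) = 144.2 K.
T = 25.8 + 144.2 = 170.0 °C.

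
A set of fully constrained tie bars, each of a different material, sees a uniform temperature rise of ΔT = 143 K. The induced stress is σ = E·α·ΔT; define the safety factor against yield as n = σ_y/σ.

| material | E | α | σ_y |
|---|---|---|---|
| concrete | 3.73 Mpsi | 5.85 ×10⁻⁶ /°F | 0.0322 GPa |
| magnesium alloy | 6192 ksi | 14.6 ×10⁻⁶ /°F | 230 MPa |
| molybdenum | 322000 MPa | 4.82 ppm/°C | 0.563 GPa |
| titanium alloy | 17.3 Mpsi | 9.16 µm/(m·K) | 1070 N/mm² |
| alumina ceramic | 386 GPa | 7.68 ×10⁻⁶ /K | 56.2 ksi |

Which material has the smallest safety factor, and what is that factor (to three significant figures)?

concrete, n = 0.832

Per material, after unit conversion:
  concrete: E = 25.72, α = 10.5, σ_y = 32.20 → σ = 38.7 MPa, n = 0.832
  magnesium alloy: E = 42.69, α = 26.3, σ_y = 230.0 → σ = 160 MPa, n = 1.43
  molybdenum: E = 322.0, α = 4.82, σ_y = 563.0 → σ = 222 MPa, n = 2.54
  titanium alloy: E = 119.3, α = 9.16, σ_y = 1070 → σ = 156 MPa, n = 6.85
  alumina ceramic: E = 386.0, α = 7.68, σ_y = 387.5 → σ = 424 MPa, n = 0.914
Concrete has the lowest safety factor, n = 0.832.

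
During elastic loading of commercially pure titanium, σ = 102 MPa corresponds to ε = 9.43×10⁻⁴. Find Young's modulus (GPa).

E = σ/ε = 102 MPa / 9.43×10⁻⁴ = 108200 MPa = 108 GPa.

108 GPa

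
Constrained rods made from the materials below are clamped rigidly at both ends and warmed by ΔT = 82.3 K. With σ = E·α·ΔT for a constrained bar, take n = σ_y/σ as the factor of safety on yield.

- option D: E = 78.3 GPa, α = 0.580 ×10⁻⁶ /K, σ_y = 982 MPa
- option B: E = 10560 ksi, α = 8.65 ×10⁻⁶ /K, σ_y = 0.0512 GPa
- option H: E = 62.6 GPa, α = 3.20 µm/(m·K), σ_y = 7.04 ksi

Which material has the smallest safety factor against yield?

option B

Converting E to GPa, α to ×10⁻⁶/K, σ_y to MPa, then σ and n for each:
  option D: E = 78.30, α = 0.580, σ_y = 982.0 → σ = 3.74 MPa, n = 263
  option B: E = 72.81, α = 8.65, σ_y = 51.20 → σ = 51.8 MPa, n = 0.988
  option H: E = 62.60, α = 3.20, σ_y = 48.54 → σ = 16.5 MPa, n = 2.94
Option B has the lowest safety factor, n = 0.988.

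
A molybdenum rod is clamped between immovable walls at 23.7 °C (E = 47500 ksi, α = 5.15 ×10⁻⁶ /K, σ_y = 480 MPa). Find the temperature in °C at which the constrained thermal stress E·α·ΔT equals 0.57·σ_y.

E = 47500 ksi = 327.5 GPa.
E·α·ΔT = 273.6 MPa ⇒ ΔT = 273.6 / (327.5×10³ × 5.15×10⁻⁶) = 162.2 K.
T = 23.7 + 162.2 = 185.9 °C.

186 °C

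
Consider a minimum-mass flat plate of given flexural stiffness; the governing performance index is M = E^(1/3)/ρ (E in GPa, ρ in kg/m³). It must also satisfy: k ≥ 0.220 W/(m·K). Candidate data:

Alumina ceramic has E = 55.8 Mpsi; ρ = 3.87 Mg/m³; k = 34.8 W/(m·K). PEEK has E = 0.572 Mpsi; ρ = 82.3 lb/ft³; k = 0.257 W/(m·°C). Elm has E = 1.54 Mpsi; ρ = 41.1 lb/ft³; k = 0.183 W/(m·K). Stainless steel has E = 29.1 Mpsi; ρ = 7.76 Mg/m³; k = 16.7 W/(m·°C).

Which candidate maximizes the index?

alumina ceramic

Screen on constraints: k ≥ 0.220 W/(m·K). Survivors: alumina ceramic, PEEK, stainless steel.
Convert each candidate to consistent units, then evaluate M:
  alumina ceramic: E = 384.7 GPa, ρ = 3870 kg/m³
  PEEK: E = 3.944 GPa, ρ = 1318 kg/m³
  stainless steel: E = 200.6 GPa, ρ = 7760 kg/m³
  alumina ceramic: M = 1.88×10⁻³
  PEEK: M = 1.20×10⁻³
  stainless steel: M = 0.754×10⁻³
Alumina ceramic has the largest M.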